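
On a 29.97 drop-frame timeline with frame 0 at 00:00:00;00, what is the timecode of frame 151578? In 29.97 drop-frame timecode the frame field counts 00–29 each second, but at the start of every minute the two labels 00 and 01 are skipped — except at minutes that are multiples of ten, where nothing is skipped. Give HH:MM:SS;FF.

Ten DF minutes hold 17982 frames, so frame 151578 lies in block 8 (frames 143856–161837) with 7722 frames into that block.
The block's first minute is 1800 frames and the rest 1798 each; 7722 frames reaches minute 4, so 8 × 18 + 4 × 2 = 152 labels have been skipped so far.
Adding those back, label number 151578 + 152 = 151730 at 30 labels/s is 5057 s + 20 f = 1 h 24 min 17 s frame 20, i.e. 01:24:17;20.

01:24:17;20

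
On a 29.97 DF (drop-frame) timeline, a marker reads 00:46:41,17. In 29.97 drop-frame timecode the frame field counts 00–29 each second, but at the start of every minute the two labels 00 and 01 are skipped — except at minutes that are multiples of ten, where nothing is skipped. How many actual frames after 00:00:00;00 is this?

83963

Complete 10-minute blocks: 4, each 17982 frames → 71928.
Remaining 6 whole minutes in the current block: 1800 + 5 × 1798 = 10790 frames.
Within the current minute: 41 × 30 + 17 − 2 = 1245 (labels ;00/;01 skipped at this minute). Total = 71928 + 10790 + 1245 = 83963.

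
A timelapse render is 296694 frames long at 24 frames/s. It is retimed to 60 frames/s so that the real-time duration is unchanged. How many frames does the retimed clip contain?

741735 frames

Target frames = source frames × (target rate / source rate) = 296694 × (60)/(24) = 296694 × 5/2 = 741735.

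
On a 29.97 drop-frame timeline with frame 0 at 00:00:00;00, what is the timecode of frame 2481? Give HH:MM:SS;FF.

00:01:22;23

Each 10-minute DF block holds 10 × 60 × 30 − 9 × 2 = 17982 frames. 2481 ÷ 17982 → 0 full blocks, remainder 2481.
Within the partial block the first minute is 1800 frames and each further minute 1798, so 1 further minute boundary passed. Total skipped labels = 18 × 0 + 2 × 1 = 2.
Non-drop label index = 2481 + 2 = 2483; at 30 labels/s that is 00:01:22:23, i.e. DF 00:01:22;23.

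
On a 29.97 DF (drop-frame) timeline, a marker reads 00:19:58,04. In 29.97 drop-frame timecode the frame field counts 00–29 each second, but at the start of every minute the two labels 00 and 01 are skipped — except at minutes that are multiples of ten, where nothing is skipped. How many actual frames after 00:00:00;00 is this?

As if non-drop at 30 labels/s: (0 × 3600 + 19 × 60 + 58) × 30 + 4 = 35944.
Minute boundaries passed: 19; those not divisible by 10: 19 − 1 = 18; dropped labels = 2 × 18 = 36.
Actual frame index = 35944 − 36 = 35908.

35908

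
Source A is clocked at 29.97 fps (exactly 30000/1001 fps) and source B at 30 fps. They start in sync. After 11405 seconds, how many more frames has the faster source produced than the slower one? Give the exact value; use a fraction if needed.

A emits 30000/1001 × 11405 = 342150000/1001 frames; B emits 30 × 11405 = 342150.
Difference = 342150/1001 frames (≈ 341.8082); B is ahead of A.

342150/1001 frames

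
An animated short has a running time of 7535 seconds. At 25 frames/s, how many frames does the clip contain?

188375 frames

Frames = 7535 × 25 = 188375.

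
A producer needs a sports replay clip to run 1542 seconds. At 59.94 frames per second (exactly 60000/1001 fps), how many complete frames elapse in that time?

Frames = 1542 × 60000/1001 = 92520000/1001 ≈ 92427.5724.
Complete frames: 92427.

92427 frames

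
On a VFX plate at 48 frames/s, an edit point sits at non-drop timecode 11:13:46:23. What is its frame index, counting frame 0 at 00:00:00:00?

1940471

Total seconds to the label: (11 × 3600 + 13 × 60 + 46) = 40426.
Frame index = 40426 × 48 + 23 = 1940471.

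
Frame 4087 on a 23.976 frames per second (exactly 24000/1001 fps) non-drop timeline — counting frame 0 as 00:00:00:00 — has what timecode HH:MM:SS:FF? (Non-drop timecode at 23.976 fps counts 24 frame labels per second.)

00:02:50:07

4087 ÷ 24 = 170 full seconds, remainder 7 frames.
170 s = 0 h 2 min 50 s.
Timecode: 00:02:50:07.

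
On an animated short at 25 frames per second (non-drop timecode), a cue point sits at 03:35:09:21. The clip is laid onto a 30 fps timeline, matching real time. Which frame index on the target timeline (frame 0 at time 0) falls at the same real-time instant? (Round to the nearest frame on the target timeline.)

frame 387295

Source frame index: (3×3600 + 35×60 + 9) × 25 + 21 = 322746.
Real time: 322746 / (25) = 322746/25 s.
Target frame: (322746/25) × (30) = 1936476/5 ≈ 387295.200 → 387295.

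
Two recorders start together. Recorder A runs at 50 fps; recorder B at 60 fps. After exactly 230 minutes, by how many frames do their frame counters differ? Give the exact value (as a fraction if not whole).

138000 frames

230 min = 13800 s.
A emits 50 × 13800 = 690000 frames; B emits 60 × 13800 = 828000.
Difference = 138000 frames; B is ahead of A.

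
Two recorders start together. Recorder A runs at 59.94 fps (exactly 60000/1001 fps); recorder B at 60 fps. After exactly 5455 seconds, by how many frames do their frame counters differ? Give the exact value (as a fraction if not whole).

A emits 60000/1001 × 5455 = 327300000/1001 frames; B emits 60 × 5455 = 327300.
Difference = 327300/1001 frames (≈ 326.9730); B is ahead of A.

327300/1001 frames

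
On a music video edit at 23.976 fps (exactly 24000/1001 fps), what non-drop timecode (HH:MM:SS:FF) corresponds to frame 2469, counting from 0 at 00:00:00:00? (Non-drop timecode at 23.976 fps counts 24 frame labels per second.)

2469 ÷ 24 = 102 full seconds, remainder 21 frames.
102 s = 0 h 1 min 42 s.
Timecode: 00:01:42:21.

00:01:42:21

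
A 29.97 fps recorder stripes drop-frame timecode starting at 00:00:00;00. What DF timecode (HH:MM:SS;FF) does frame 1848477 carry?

17:07:57;17

Each 10-minute DF block holds 10 × 60 × 30 − 9 × 2 = 17982 frames. 1848477 ÷ 17982 → 102 full blocks, remainder 14313.
Within the partial block the first minute is 1800 frames and each further minute 1798, so 7 further minute boundaries passed. Total skipped labels = 18 × 102 + 2 × 7 = 1850.
Non-drop label index = 1848477 + 1850 = 1850327; at 30 labels/s that is 17:07:57:17, i.e. DF 17:07:57;17.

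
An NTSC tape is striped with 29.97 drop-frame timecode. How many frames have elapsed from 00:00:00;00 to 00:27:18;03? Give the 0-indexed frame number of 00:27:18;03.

49093

Complete 10-minute blocks: 2, each 17982 frames → 35964.
Remaining 7 whole minutes in the current block: 1800 + 6 × 1798 = 12588 frames.
Within the current minute: 18 × 30 + 3 − 2 = 541 (labels ;00/;01 skipped at this minute). Total = 35964 + 12588 + 541 = 49093.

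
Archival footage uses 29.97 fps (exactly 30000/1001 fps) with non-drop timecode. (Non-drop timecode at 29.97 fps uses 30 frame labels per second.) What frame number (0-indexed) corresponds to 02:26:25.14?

Total seconds to the label: (2 × 3600 + 26 × 60 + 25) = 8785.
Frame index = 8785 × 30 + 14 = 263564.

frame 263564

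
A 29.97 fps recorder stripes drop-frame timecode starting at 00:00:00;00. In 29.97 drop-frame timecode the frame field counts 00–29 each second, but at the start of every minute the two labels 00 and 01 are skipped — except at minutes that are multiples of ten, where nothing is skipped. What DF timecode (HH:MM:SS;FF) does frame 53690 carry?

Ten DF minutes hold 17982 frames, so frame 53690 lies in block 2 (frames 35964–53945) with 17726 frames into that block.
The block's first minute is 1800 frames and the rest 1798 each; 17726 frames reaches minute 9, so 2 × 18 + 9 × 2 = 54 labels have been skipped so far.
Adding those back, label number 53690 + 54 = 53744 at 30 labels/s is 1791 s + 14 f = 0 h 29 min 51 s frame 14, i.e. 00:29:51;14.

00:29:51;14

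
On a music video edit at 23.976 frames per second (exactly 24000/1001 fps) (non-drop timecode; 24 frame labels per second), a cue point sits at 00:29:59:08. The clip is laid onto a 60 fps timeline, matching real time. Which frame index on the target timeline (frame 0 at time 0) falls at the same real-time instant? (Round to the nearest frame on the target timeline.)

Source frame index: (0×3600 + 29×60 + 59) × 24 + 8 = 43184.
Real time: 43184 / (24000/1001) = 2701699/1500 s.
Target frame: (2701699/1500) × (60) = 2701699/25 ≈ 108067.960 → 108068.

frame 108068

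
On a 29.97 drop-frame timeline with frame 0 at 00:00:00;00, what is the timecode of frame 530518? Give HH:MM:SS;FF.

Ten DF minutes hold 17982 frames, so frame 530518 lies in block 29 (frames 521478–539459) with 9040 frames into that block.
The block's first minute is 1800 frames and the rest 1798 each; 9040 frames reaches minute 5, so 29 × 18 + 5 × 2 = 532 labels have been skipped so far.
Adding those back, label number 530518 + 532 = 531050 at 30 labels/s is 17701 s + 20 f = 4 h 55 min 1 s frame 20, i.e. 04:55:01;20.

04:55:01;20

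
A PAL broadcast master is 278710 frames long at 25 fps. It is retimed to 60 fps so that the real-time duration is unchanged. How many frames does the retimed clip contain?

Target frames = source frames × (target rate / source rate) = 278710 × (60)/(25) = 278710 × 12/5 = 668904.

668904 frames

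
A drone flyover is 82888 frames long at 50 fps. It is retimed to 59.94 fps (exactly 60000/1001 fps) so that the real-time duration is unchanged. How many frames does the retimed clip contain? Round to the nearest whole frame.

99366 frames

Frames at target rate = 82888 × (60000/1001) / (50) = 7651200/77 ≈ 99366.234.
Nearest whole frame: 99366.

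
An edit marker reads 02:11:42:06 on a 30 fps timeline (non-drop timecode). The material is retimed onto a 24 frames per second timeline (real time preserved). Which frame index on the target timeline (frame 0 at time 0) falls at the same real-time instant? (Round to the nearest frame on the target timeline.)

Source frame index: (2×3600 + 11×60 + 42) × 30 + 6 = 237066.
Real time: 237066 / (30) = 39511/5 s.
Target frame: (39511/5) × (24) = 948264/5 ≈ 189652.800 → 189653.

frame 189653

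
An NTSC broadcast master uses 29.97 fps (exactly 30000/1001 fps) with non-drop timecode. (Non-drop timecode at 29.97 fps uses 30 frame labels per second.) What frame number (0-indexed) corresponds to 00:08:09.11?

Total seconds to the label: (0 × 3600 + 8 × 60 + 9) = 489.
Frame index = 489 × 30 + 11 = 14681.

frame 14681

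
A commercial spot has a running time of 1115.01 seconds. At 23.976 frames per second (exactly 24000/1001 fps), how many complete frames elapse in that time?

26733 frames

Frames = 1115.01 × 24000/1001 = 2058480/77 ≈ 26733.5065.
Complete frames: 26733.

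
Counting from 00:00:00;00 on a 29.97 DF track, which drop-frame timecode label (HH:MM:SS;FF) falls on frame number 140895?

Ten DF minutes hold 17982 frames, so frame 140895 lies in block 7 (frames 125874–143855) with 15021 frames into that block.
The block's first minute is 1800 frames and the rest 1798 each; 15021 frames reaches minute 8, so 7 × 18 + 8 × 2 = 142 labels have been skipped so far.
Adding those back, label number 140895 + 142 = 141037 at 30 labels/s is 4701 s + 7 f = 1 h 18 min 21 s frame 7, i.e. 01:18:21;07.

01:18:21;07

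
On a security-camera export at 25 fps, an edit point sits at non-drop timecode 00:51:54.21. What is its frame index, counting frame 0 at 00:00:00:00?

frame 77871

Total seconds to the label: (0 × 3600 + 51 × 60 + 54) = 3114.
Frame index = 3114 × 25 + 21 = 77871.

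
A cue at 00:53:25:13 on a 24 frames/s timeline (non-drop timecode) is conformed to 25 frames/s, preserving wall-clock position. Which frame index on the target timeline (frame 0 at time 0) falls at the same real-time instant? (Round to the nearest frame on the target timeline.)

frame 80139

Source frame index: (0×3600 + 53×60 + 25) × 24 + 13 = 76933.
Real time: 76933 / (24) = 76933/24 s.
Target frame: (76933/24) × (25) = 1923325/24 ≈ 80138.542 → 80139.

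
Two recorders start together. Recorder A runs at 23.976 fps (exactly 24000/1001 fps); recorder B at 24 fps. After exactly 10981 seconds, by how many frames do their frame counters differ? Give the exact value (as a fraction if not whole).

263544/1001 frames

A emits 24000/1001 × 10981 = 263544000/1001 frames; B emits 24 × 10981 = 263544.
Difference = 263544/1001 frames (≈ 263.2807); B is ahead of A.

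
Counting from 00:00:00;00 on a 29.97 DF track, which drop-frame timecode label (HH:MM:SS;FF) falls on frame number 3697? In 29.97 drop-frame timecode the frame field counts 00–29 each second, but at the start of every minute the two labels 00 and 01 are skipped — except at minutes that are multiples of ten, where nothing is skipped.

00:02:03;11

Each 10-minute DF block holds 10 × 60 × 30 − 9 × 2 = 17982 frames. 3697 ÷ 17982 → 0 full blocks, remainder 3697.
Within the partial block the first minute is 1800 frames and each further minute 1798, so 2 further minute boundaries passed. Total skipped labels = 18 × 0 + 2 × 2 = 4.
Non-drop label index = 3697 + 4 = 3701; at 30 labels/s that is 00:02:03:11, i.e. DF 00:02:03;11.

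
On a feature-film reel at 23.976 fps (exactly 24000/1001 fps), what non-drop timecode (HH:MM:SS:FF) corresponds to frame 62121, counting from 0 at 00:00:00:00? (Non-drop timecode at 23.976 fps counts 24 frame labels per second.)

00:43:08:09

62121 ÷ 24 = 2588 full seconds, remainder 9 frames.
2588 s = 0 h 43 min 8 s.
Timecode: 00:43:08:09.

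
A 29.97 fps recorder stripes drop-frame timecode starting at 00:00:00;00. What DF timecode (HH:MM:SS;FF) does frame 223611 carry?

02:04:21;05

Each 10-minute DF block holds 10 × 60 × 30 − 9 × 2 = 17982 frames. 223611 ÷ 17982 → 12 full blocks, remainder 7827.
Within the partial block the first minute is 1800 frames and each further minute 1798, so 4 further minute boundaries passed. Total skipped labels = 18 × 12 + 2 × 4 = 224.
Non-drop label index = 223611 + 224 = 223835; at 30 labels/s that is 02:04:21:05, i.e. DF 02:04:21;05.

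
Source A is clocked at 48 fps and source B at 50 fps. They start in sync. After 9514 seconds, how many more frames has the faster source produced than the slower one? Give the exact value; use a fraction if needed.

A emits 48 × 9514 = 456672 frames; B emits 50 × 9514 = 475700.
Difference = 19028 frames; B is ahead of A.

19028 frames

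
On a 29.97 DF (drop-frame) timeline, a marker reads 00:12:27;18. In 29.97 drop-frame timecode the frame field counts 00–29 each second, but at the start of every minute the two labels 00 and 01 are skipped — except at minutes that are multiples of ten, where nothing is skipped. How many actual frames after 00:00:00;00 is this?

As if non-drop at 30 labels/s: (0 × 3600 + 12 × 60 + 27) × 30 + 18 = 22428.
Minute boundaries passed: 12; those not divisible by 10: 12 − 1 = 11; dropped labels = 2 × 11 = 22.
Actual frame index = 22428 − 22 = 22406.

22406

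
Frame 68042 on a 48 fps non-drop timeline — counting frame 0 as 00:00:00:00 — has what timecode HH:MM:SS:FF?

68042 ÷ 48 = 1417 full seconds, remainder 26 frames.
1417 s = 0 h 23 min 37 s.
Timecode: 00:23:37:26.

00:23:37:26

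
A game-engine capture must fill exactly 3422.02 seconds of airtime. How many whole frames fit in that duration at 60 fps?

Frames = 3422.02 × 60 = 1026606/5 ≈ 205321.2000.
Complete frames: 205321.

205321 frames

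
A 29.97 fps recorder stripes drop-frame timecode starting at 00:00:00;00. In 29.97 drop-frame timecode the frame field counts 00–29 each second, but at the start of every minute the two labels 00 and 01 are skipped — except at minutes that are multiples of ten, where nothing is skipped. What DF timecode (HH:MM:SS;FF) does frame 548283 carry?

05:04:54;11

Ten DF minutes hold 17982 frames, so frame 548283 lies in block 30 (frames 539460–557441) with 8823 frames into that block.
The block's first minute is 1800 frames and the rest 1798 each; 8823 frames reaches minute 4, so 30 × 18 + 4 × 2 = 548 labels have been skipped so far.
Adding those back, label number 548283 + 548 = 548831 at 30 labels/s is 18294 s + 11 f = 5 h 4 min 54 s frame 11, i.e. 05:04:54;11.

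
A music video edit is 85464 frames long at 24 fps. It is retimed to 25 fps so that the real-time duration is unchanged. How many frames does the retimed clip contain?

Target frames = source frames × (target rate / source rate) = 85464 × (25)/(24) = 85464 × 25/24 = 89025.

89025 frames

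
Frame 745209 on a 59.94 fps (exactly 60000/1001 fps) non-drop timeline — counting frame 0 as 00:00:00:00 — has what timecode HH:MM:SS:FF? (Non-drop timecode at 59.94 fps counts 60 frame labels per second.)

03:27:00:09

745209 ÷ 60 = 12420 full seconds, remainder 9 frames.
12420 s = 3 h 27 min 0 s.
Timecode: 03:27:00:09.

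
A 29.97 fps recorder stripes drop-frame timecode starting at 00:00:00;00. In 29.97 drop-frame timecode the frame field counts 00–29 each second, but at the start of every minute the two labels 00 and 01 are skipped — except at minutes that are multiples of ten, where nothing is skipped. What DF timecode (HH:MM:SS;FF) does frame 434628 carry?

04:01:42;02

Ten DF minutes hold 17982 frames, so frame 434628 lies in block 24 (frames 431568–449549) with 3060 frames into that block.
The block's first minute is 1800 frames and the rest 1798 each; 3060 frames reaches minute 1, so 24 × 18 + 1 × 2 = 434 labels have been skipped so far.
Adding those back, label number 434628 + 434 = 435062 at 30 labels/s is 14502 s + 2 f = 4 h 1 min 42 s frame 2, i.e. 04:01:42;02.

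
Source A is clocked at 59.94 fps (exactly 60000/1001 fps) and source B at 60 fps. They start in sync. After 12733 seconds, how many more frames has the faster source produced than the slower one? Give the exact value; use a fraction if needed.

109140/143 frames

A emits 60000/1001 × 12733 = 109140000/143 frames; B emits 60 × 12733 = 763980.
Difference = 109140/143 frames (≈ 763.2168); B is ahead of A.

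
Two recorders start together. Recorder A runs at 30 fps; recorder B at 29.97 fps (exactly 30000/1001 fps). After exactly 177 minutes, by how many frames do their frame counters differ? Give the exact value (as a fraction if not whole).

318600/1001 frames

177 min = 10620 s.
A emits 30 × 10620 = 318600 frames; B emits 30000/1001 × 10620 = 318600000/1001.
Difference = 318600/1001 frames (≈ 318.2817); B is behind A.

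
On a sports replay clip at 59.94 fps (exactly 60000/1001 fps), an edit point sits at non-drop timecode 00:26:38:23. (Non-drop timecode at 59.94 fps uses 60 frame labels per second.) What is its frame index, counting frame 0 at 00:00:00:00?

frame 95903

Total seconds to the label: (0 × 3600 + 26 × 60 + 38) = 1598.
Frame index = 1598 × 60 + 23 = 95903.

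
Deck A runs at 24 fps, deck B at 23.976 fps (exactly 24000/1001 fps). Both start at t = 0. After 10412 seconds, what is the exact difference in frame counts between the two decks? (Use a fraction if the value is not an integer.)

A emits 24 × 10412 = 249888 frames; B emits 24000/1001 × 10412 = 249888000/1001.
Difference = 249888/1001 frames (≈ 249.6384); B is behind A.

249888/1001 frames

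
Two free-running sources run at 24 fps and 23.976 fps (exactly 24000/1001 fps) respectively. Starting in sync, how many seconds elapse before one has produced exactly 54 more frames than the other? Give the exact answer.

2252.25 seconds

The gap grows by |24000/1001 − 24| = 24/1001 frames per second.
Time for a 54-frame gap: 54 ÷ (24/1001) = 2252.25 s.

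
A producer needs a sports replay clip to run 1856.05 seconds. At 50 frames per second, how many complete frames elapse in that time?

92802 frames

Frames = 1856.05 × 50 = 185605/2 ≈ 92802.5000.
Complete frames: 92802.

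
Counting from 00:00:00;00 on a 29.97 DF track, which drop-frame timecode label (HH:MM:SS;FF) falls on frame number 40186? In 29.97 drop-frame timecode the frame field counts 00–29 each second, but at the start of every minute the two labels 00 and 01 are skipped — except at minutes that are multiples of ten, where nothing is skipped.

00:22:20;26

Each 10-minute DF block holds 10 × 60 × 30 − 9 × 2 = 17982 frames. 40186 ÷ 17982 → 2 full blocks, remainder 4222.
Within the partial block the first minute is 1800 frames and each further minute 1798, so 2 further minute boundaries passed. Total skipped labels = 18 × 2 + 2 × 2 = 40.
Non-drop label index = 40186 + 40 = 40226; at 30 labels/s that is 00:22:20:26, i.e. DF 00:22:20;26.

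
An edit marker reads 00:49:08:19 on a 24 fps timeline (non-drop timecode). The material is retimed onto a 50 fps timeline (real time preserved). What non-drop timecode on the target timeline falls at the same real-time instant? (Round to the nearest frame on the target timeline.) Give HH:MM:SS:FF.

00:49:08:40

Source frame index: (0×3600 + 49×60 + 8) × 24 + 19 = 70771.
Real time: 70771 / (24) = 70771/24 s.
Target frame: (70771/24) × (50) = 1769275/12 ≈ 147439.583 → 147440.
At 50 labels/s: frame 147440 → 00:49:08:40.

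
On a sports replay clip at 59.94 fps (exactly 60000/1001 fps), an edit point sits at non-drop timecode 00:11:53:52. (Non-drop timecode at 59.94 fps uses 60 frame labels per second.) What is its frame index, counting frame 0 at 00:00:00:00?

42832

Total seconds to the label: (0 × 3600 + 11 × 60 + 53) = 713.
Frame index = 713 × 60 + 52 = 42832.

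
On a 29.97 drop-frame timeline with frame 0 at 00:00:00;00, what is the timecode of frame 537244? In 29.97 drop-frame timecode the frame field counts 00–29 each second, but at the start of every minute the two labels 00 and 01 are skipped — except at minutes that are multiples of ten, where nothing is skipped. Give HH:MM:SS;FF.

04:58:46;02

Each 10-minute DF block holds 10 × 60 × 30 − 9 × 2 = 17982 frames. 537244 ÷ 17982 → 29 full blocks, remainder 15766.
Within the partial block the first minute is 1800 frames and each further minute 1798, so 8 further minute boundaries passed. Total skipped labels = 18 × 29 + 2 × 8 = 538.
Non-drop label index = 537244 + 538 = 537782; at 30 labels/s that is 04:58:46:02, i.e. DF 04:58:46;02.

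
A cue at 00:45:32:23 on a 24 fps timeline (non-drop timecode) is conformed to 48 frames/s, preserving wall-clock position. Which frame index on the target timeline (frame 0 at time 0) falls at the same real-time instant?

Source frame index: (0×3600 + 45×60 + 32) × 24 + 23 = 65591.
Real time: 65591 / (24) = 65591/24 s.
Target frame: (65591/24) × (48) = 131182.

frame 131182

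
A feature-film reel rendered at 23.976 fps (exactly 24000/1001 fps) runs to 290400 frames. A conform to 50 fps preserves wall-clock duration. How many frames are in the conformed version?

Target frames = source frames × (target rate / source rate) = 290400 × (50)/(24000/1001) = 290400 × 1001/480 = 605605.

605605 frames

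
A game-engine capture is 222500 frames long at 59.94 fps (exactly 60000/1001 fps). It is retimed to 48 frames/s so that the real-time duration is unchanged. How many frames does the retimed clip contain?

178178 frames

Target frames = source frames × (target rate / source rate) = 222500 × (48)/(60000/1001) = 222500 × 1001/1250 = 178178.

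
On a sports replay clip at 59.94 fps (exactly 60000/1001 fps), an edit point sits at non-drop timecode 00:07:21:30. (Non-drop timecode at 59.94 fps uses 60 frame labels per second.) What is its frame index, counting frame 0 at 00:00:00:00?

Total seconds to the label: (0 × 3600 + 7 × 60 + 21) = 441.
Frame index = 441 × 60 + 30 = 26490.

26490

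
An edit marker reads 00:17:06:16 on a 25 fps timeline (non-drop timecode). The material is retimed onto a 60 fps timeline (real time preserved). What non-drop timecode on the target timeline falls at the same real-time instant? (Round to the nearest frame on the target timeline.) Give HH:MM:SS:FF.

Source frame index: (0×3600 + 17×60 + 6) × 25 + 16 = 25666.
Real time: 25666 / (25) = 25666/25 s.
Target frame: (25666/25) × (60) = 307992/5 ≈ 61598.400 → 61598.
At 60 labels/s: frame 61598 → 00:17:06:38.

00:17:06:38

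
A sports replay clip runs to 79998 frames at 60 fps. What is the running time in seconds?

1333.3 seconds

Running time = 79998 / (60) = 1333.3 s.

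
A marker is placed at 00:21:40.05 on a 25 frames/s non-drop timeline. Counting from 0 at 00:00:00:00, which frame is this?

32505

Total seconds to the label: (0 × 3600 + 21 × 60 + 40) = 1300.
Frame index = 1300 × 25 + 5 = 32505.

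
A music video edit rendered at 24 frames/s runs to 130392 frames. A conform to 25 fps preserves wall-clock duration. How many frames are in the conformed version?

Target frames = source frames × (target rate / source rate) = 130392 × (25)/(24) = 130392 × 25/24 = 135825.

135825 frames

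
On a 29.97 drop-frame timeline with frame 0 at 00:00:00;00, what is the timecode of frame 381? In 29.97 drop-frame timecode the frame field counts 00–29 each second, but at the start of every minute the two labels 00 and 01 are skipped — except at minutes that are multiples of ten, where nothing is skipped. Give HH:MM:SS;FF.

Each 10-minute DF block holds 10 × 60 × 30 − 9 × 2 = 17982 frames. 381 ÷ 17982 → 0 full blocks, remainder 381.
Within the partial block the first minute is 1800 frames and each further minute 1798, so 0 further minute boundaries passed. Total skipped labels = 18 × 0 + 2 × 0 = 0.
Non-drop label index = 381 + 0 = 381; at 30 labels/s that is 00:00:12:21, i.e. DF 00:00:12;21.

00:00:12;21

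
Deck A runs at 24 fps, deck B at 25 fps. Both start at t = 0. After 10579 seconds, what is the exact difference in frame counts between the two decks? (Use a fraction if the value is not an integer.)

10579 frames

A emits 24 × 10579 = 253896 frames; B emits 25 × 10579 = 264475.
Difference = 10579 frames; B is ahead of A.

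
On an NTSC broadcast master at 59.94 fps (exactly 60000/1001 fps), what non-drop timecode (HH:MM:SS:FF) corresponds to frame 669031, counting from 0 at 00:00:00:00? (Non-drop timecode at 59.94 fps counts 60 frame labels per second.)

03:05:50:31

669031 ÷ 60 = 11150 full seconds, remainder 31 frames.
11150 s = 3 h 5 min 50 s.
Timecode: 03:05:50:31.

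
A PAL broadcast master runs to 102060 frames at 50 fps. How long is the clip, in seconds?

2041.2 seconds

Running time = 102060 / (50) = 2041.2 s.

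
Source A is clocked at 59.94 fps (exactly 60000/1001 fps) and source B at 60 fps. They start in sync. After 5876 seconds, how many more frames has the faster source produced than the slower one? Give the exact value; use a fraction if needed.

A emits 60000/1001 × 5876 = 27120000/77 frames; B emits 60 × 5876 = 352560.
Difference = 27120/77 frames (≈ 352.2078); B is ahead of A.

27120/77 frames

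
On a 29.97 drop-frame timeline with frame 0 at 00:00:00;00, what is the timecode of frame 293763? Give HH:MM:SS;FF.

Each 10-minute DF block holds 10 × 60 × 30 − 9 × 2 = 17982 frames. 293763 ÷ 17982 → 16 full blocks, remainder 6051.
Within the partial block the first minute is 1800 frames and each further minute 1798, so 3 further minute boundaries passed. Total skipped labels = 18 × 16 + 2 × 3 = 294.
Non-drop label index = 293763 + 294 = 294057; at 30 labels/s that is 02:43:21:27, i.e. DF 02:43:21;27.

02:43:21;27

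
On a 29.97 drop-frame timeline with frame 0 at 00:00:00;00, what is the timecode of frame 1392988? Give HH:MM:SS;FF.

Ten DF minutes hold 17982 frames, so frame 1392988 lies in block 77 (frames 1384614–1402595) with 8374 frames into that block.
The block's first minute is 1800 frames and the rest 1798 each; 8374 frames reaches minute 4, so 77 × 18 + 4 × 2 = 1394 labels have been skipped so far.
Adding those back, label number 1392988 + 1394 = 1394382 at 30 labels/s is 46479 s + 12 f = 12 h 54 min 39 s frame 12, i.e. 12:54:39;12.

12:54:39;12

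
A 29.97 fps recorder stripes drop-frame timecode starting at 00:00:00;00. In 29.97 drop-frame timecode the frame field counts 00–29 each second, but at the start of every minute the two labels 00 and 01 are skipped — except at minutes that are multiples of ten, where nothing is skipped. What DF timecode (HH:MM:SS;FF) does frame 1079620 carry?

10:00:23;10

Each 10-minute DF block holds 10 × 60 × 30 − 9 × 2 = 17982 frames. 1079620 ÷ 17982 → 60 full blocks, remainder 700.
Within the partial block the first minute is 1800 frames and each further minute 1798, so 0 further minute boundaries passed. Total skipped labels = 18 × 60 + 2 × 0 = 1080.
Non-drop label index = 1079620 + 1080 = 1080700; at 30 labels/s that is 10:00:23:10, i.e. DF 10:00:23;10.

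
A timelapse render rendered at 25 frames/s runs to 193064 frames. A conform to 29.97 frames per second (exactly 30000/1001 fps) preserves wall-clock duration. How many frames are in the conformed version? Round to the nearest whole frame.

Frames at target rate = 193064 × (30000/1001) / (25) = 231676800/1001 ≈ 231445.355.
Nearest whole frame: 231445.

231445 frames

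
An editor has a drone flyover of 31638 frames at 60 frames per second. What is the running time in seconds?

Running time = 31638 / (60) = 527.3 s.

527.3 seconds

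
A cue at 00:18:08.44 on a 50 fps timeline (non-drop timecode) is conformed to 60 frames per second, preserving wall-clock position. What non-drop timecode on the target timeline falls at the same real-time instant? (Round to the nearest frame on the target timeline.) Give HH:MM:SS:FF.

00:18:08:53

Source frame index: (0×3600 + 18×60 + 8) × 50 + 44 = 54444.
Real time: 54444 / (50) = 27222/25 s.
Target frame: (27222/25) × (60) = 326664/5 ≈ 65332.800 → 65333.
At 60 labels/s: frame 65333 → 00:18:08:53.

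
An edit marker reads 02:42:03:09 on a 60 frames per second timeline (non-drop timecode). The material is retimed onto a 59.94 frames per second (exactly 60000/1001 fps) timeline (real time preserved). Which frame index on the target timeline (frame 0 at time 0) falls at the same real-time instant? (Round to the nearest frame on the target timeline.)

frame 582806

Source frame index: (2×3600 + 42×60 + 3) × 60 + 9 = 583389.
Real time: 583389 / (60) = 194463/20 s.
Target frame: (194463/20) × (60000/1001) = 583389000/1001 ≈ 582806.194 → 582806.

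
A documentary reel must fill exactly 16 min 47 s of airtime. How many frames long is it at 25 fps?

25175 frames

16 min 47 s = 1007 s.
Frames = 1007 × 25 = 25175.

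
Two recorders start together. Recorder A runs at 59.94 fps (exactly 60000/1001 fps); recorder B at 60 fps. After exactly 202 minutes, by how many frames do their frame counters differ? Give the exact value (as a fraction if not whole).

727200/1001 frames

202 min = 12120 s.
A emits 60000/1001 × 12120 = 727200000/1001 frames; B emits 60 × 12120 = 727200.
Difference = 727200/1001 frames (≈ 726.4735); B is ahead of A.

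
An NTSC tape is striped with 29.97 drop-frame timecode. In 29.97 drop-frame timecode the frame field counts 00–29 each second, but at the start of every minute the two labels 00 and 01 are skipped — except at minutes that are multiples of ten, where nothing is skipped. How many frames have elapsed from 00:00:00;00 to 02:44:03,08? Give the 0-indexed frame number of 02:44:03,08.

295002

Complete 10-minute blocks: 16, each 17982 frames → 287712.
Remaining 4 whole minutes in the current block: 1800 + 3 × 1798 = 7194 frames.
Within the current minute: 3 × 30 + 8 − 2 = 96 (labels ;00/;01 skipped at this minute). Total = 287712 + 7194 + 96 = 295002.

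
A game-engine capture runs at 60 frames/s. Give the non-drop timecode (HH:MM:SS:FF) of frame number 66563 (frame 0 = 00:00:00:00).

00:18:29:23

66563 ÷ 60 = 1109 full seconds, remainder 23 frames.
1109 s = 0 h 18 min 29 s.
Timecode: 00:18:29:23.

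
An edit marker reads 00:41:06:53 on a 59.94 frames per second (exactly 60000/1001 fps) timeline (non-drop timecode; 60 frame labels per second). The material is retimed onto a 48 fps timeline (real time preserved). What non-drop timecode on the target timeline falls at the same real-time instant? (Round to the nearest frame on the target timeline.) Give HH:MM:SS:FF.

00:41:09:17

Source frame index: (0×3600 + 41×60 + 6) × 60 + 53 = 148013.
Real time: 148013 / (60000/1001) = 148161013/60000 s.
Target frame: (148161013/60000) × (48) = 148161013/1250 ≈ 118528.810 → 118529.
At 48 labels/s: frame 118529 → 00:41:09:17.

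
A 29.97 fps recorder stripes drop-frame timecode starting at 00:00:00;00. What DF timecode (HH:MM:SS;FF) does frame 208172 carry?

01:55:46;00

Ten DF minutes hold 17982 frames, so frame 208172 lies in block 11 (frames 197802–215783) with 10370 frames into that block.
The block's first minute is 1800 frames and the rest 1798 each; 10370 frames reaches minute 5, so 11 × 18 + 5 × 2 = 208 labels have been skipped so far.
Adding those back, label number 208172 + 208 = 208380 at 30 labels/s is 6946 s + 0 f = 1 h 55 min 46 s frame 0, i.e. 01:55:46;00.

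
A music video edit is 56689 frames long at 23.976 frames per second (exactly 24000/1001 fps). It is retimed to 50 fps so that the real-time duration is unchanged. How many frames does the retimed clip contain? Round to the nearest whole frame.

118220 frames

Frames at target rate = 56689 × (50) / (24000/1001) = 56745689/480 ≈ 118220.185.
Nearest whole frame: 118220.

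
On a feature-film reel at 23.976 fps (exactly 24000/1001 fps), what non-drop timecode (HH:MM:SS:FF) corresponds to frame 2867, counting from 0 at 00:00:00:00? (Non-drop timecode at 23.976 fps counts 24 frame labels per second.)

2867 ÷ 24 = 119 full seconds, remainder 11 frames.
119 s = 0 h 1 min 59 s.
Timecode: 00:01:59:11.

00:01:59:11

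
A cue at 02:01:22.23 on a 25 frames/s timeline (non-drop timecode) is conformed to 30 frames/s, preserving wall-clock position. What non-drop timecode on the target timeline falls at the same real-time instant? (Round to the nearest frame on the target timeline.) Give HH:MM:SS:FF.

Source frame index: (2×3600 + 1×60 + 22) × 25 + 23 = 182073.
Real time: 182073 / (25) = 182073/25 s.
Target frame: (182073/25) × (30) = 1092438/5 ≈ 218487.600 → 218488.
At 30 labels/s: frame 218488 → 02:01:22:28.

02:01:22:28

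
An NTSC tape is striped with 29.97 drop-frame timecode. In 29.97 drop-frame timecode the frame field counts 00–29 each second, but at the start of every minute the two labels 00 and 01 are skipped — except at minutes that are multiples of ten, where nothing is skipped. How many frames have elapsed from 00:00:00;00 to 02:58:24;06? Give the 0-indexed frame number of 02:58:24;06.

320804

Complete 10-minute blocks: 17, each 17982 frames → 305694.
Remaining 8 whole minutes in the current block: 1800 + 7 × 1798 = 14386 frames.
Within the current minute: 24 × 30 + 6 − 2 = 724 (labels ;00/;01 skipped at this minute). Total = 305694 + 14386 + 724 = 320804.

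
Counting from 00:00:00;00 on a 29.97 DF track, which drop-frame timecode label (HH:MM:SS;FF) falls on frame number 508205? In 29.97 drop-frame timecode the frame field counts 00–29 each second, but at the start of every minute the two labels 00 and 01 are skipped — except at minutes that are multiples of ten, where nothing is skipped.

04:42:37;03

Ten DF minutes hold 17982 frames, so frame 508205 lies in block 28 (frames 503496–521477) with 4709 frames into that block.
The block's first minute is 1800 frames and the rest 1798 each; 4709 frames reaches minute 2, so 28 × 18 + 2 × 2 = 508 labels have been skipped so far.
Adding those back, label number 508205 + 508 = 508713 at 30 labels/s is 16957 s + 3 f = 4 h 42 min 37 s frame 3, i.e. 04:42:37;03.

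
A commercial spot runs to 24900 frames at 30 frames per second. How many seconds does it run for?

Running time = 24900 / (30) = 830 s.

830 seconds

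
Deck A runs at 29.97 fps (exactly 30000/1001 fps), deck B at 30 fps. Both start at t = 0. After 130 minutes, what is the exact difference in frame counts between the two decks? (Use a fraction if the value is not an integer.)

130 min = 7800 s.
A emits 30000/1001 × 7800 = 18000000/77 frames; B emits 30 × 7800 = 234000.
Difference = 18000/77 frames (≈ 233.7662); B is ahead of A.

18000/77 frames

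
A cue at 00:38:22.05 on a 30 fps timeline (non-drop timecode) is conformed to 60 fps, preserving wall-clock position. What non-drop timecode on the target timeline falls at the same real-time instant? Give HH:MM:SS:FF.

Source frame index: (0×3600 + 38×60 + 22) × 30 + 5 = 69065.
Real time: 69065 / (30) = 13813/6 s.
Target frame: (13813/6) × (60) = 138130.
At 60 labels/s: frame 138130 → 00:38:22:10.

00:38:22:10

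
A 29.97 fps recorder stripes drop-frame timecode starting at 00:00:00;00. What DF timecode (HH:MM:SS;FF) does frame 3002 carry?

Each 10-minute DF block holds 10 × 60 × 30 − 9 × 2 = 17982 frames. 3002 ÷ 17982 → 0 full blocks, remainder 3002.
Within the partial block the first minute is 1800 frames and each further minute 1798, so 1 further minute boundary passed. Total skipped labels = 18 × 0 + 2 × 1 = 2.
Non-drop label index = 3002 + 2 = 3004; at 30 labels/s that is 00:01:40:04, i.e. DF 00:01:40;04.

00:01:40;04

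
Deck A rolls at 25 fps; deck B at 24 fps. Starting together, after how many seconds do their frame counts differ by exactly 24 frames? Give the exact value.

24 seconds

The gap grows by |24 − 25| = 1 frame per second.
Time for a 24-frame gap: 24 ÷ (1) = 24 s.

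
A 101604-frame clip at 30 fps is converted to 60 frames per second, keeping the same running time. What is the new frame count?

Target frames = source frames × (target rate / source rate) = 101604 × (60)/(30) = 101604 × 2 = 203208.

203208 frames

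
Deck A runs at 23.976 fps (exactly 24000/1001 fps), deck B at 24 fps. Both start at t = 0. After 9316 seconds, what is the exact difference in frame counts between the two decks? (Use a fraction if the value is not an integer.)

A emits 24000/1001 × 9316 = 223584000/1001 frames; B emits 24 × 9316 = 223584.
Difference = 223584/1001 frames (≈ 223.3606); B is ahead of A.

223584/1001 frames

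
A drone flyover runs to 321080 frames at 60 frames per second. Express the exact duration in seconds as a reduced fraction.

Running time = 321080 ÷ (60) = 321080 × 1/60 = 16054/3 s.

16054/3 seconds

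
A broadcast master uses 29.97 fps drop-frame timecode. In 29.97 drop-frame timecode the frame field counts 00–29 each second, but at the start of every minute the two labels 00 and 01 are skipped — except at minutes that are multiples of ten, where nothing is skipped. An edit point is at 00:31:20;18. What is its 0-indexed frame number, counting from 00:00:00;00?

As if non-drop at 30 labels/s: (0 × 3600 + 31 × 60 + 20) × 30 + 18 = 56418.
Minute boundaries passed: 31; those not divisible by 10: 31 − 3 = 28; dropped labels = 2 × 28 = 56.
Actual frame index = 56418 − 56 = 56362.

56362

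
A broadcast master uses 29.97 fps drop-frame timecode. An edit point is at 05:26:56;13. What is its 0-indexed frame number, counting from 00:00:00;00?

587905

Complete 10-minute blocks: 32, each 17982 frames → 575424.
Remaining 6 whole minutes in the current block: 1800 + 5 × 1798 = 10790 frames.
Within the current minute: 56 × 30 + 13 − 2 = 1691 (labels ;00/;01 skipped at this minute). Total = 575424 + 10790 + 1691 = 587905.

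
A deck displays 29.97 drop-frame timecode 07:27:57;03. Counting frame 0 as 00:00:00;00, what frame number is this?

805507

As if non-drop at 30 labels/s: (7 × 3600 + 27 × 60 + 57) × 30 + 3 = 806313.
Minute boundaries passed: 447; those not divisible by 10: 447 − 44 = 403; dropped labels = 2 × 403 = 806.
Actual frame index = 806313 − 806 = 805507.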